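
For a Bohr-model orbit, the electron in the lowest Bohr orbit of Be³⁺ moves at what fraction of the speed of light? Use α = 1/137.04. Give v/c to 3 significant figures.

0.0292

v_n = Zαc/n, so v/c = Zα/n = 4 × 0.00730 / 1 = 0.0292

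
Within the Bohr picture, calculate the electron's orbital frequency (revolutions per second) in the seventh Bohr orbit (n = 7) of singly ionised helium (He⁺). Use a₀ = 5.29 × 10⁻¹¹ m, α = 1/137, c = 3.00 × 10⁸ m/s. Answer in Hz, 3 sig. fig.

7.68 × 10¹³ Hz

r = n²a₀/Z = 1.30 × 10⁻⁹ m, v = Zαc/n = 6.26 × 10⁵ m/s
f = v/(2πr) = 7.68 × 10¹³ Hz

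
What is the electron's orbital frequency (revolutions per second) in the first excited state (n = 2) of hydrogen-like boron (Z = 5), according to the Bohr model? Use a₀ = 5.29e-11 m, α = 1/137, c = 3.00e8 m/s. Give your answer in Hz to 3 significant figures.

r = n²a₀/Z = 4.23e-11 m, v = Zαc/n = 5.47e6 m/s
f = v/(2πr) = 2.06e16 Hz

2.06e16 Hz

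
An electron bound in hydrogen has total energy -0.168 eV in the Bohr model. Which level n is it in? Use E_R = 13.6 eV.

9

E_n = −E_R Z²/n² ⇒ n² = E_R Z²/(−E_n) = 13.6 × 1² / 0.168 ≈ 80.95
n = 9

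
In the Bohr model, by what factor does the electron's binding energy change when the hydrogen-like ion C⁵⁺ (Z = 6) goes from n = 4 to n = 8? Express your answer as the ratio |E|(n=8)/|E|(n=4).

|E| ∝ Z^2 · n^-2; with Z fixed, |E| ∝ n^-2.
|E|(n=8)/|E|(n=4) = (8/4)^-2 = 1/4

1/4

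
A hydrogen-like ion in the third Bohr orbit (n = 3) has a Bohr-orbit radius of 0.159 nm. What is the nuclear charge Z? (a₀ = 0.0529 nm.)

3

r_n = n²a₀/Z ⇒ Z = n²a₀/r = 3² × 0.0529 / 0.159 ≈ 2.99
Z = 3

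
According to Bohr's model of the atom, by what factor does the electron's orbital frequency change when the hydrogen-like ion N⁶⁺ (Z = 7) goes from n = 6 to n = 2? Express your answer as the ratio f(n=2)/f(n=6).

27

f ∝ Z^2 · n^-3; with Z fixed, f ∝ n^-3.
f(n=2)/f(n=6) = (2/6)^-3 = 27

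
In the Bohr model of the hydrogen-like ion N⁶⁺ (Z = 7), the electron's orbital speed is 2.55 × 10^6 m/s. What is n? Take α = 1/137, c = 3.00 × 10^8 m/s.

6

v_n = Zαc/n ⇒ n = Zαc/v = 7 × 0.00730 × 3.00 × 10^8 / 2.55 × 10^6 ≈ 6.01
n = 6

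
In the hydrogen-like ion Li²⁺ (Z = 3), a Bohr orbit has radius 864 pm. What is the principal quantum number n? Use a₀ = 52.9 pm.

7

r_n = n²a₀/Z ⇒ n² = rZ/a₀ = 864 × 3 / 52.9 ≈ 49.00
n = 7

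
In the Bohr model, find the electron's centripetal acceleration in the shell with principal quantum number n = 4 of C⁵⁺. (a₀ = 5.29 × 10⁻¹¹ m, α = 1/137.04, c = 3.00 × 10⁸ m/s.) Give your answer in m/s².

7.64 × 10²² m/s²

r = n²a₀/Z = 1.41 × 10⁻¹⁰ m, v = Zαc/n = 3.28 × 10⁶ m/s
a = v²/r = (3.28 × 10⁶)² / 1.41 × 10⁻¹⁰ = 7.64 × 10²² m/s²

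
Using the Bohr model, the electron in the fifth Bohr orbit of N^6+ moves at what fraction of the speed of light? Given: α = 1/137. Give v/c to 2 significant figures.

0.010

v_n = Zαc/n, so v/c = Zα/n = 7 × 0.0073 / 5 = 0.010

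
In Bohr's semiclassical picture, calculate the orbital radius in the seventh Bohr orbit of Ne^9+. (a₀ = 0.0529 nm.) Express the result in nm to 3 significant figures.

0.259 nm

r_n = n²a₀/Z = 7² × 0.0529 / 10
    = 49 × 0.0529 / 10 = 0.259 nm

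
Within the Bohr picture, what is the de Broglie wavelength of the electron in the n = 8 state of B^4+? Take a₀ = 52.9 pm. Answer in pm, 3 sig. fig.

The Bohr quantisation condition is nλ = 2πr_n.
r_n = n²a₀/Z = 677 pm
λ = 2πr_n/n = 2π·677/8 = 532 pm

532 pm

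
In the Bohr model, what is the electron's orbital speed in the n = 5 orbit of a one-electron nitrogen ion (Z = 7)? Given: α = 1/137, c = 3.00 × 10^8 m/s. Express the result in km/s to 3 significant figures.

3070 km/s

v_n = Zαc/n = 7 × 0.00730 × 3.00 × 10^8 / 5
    = 3070 km/s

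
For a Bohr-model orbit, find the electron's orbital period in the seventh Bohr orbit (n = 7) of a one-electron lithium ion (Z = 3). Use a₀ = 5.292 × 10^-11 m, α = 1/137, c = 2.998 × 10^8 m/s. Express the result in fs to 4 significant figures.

r = n²a₀/Z = 7²·5.292 × 10^-11/3 = 8.644 × 10^-10 m
v = Zαc/n = 3·0.007299·2.998 × 10^8/7 = 9.379 × 10^5 m/s
T = 2πr/v = 5.791 × 10^-15 s = 5.791 fs

5.791 fs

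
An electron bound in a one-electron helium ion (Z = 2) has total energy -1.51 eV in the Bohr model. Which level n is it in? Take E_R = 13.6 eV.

E_n = −E_R Z²/n² ⇒ n² = E_R Z²/(−E_n) = 13.6 × 2² / 1.51 ≈ 36.03
n = 6

6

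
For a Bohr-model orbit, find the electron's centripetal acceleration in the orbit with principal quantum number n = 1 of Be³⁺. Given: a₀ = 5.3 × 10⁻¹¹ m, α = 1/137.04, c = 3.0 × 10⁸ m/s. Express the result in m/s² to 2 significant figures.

5.8 × 10²⁴ m/s²

r = n²a₀/Z = 1.3 × 10⁻¹¹ m, v = Zαc/n = 8.8 × 10⁶ m/s
a = v²/r = (8.8 × 10⁶)² / 1.3 × 10⁻¹¹ = 5.8 × 10²⁴ m/s²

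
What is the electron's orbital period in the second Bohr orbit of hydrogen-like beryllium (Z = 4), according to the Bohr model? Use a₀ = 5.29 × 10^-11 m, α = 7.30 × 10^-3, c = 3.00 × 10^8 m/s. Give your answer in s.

7.59 × 10^-17 s

r = n²a₀/Z = 2²·5.29 × 10^-11/4 = 5.29 × 10^-11 m
v = Zαc/n = 4·0.00730·3.00 × 10^8/2 = 4.38 × 10^6 m/s
T = 2πr/v = 7.59 × 10^-17 s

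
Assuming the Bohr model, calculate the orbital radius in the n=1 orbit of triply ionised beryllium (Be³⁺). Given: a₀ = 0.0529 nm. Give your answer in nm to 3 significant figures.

0.0132 nm

r_n = n²a₀/Z = 1² × 0.0529 / 4
    = 1 × 0.0529 / 4 = 0.0132 nm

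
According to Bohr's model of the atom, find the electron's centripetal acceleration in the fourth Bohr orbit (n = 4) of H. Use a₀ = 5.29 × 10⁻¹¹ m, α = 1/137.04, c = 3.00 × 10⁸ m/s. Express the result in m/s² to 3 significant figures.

3.54 × 10²⁰ m/s²

r = n²a₀/Z = 8.46 × 10⁻¹⁰ m, v = Zαc/n = 5.47 × 10⁵ m/s
a = v²/r = (5.47 × 10⁵)² / 8.46 × 10⁻¹⁰ = 3.54 × 10²⁰ m/s²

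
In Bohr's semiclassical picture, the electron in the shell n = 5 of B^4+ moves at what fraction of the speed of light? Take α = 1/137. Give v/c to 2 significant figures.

0.0073

v_n = Zαc/n, so v/c = Zα/n = 5 × 0.0073 / 5 = 0.0073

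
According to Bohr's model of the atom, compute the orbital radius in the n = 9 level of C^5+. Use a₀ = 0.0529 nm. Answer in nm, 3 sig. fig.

r_n = n²a₀/Z = 9² × 0.0529 / 6
    = 81 × 0.0529 / 6 = 0.714 nm

0.714 nm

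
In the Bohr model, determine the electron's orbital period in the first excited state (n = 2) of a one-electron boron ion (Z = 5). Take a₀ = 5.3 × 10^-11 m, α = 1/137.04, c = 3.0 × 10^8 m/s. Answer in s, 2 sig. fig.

4.9 × 10^-17 s

r = n²a₀/Z = 2²·5.3 × 10^-11/5 = 4.2 × 10^-11 m
v = Zαc/n = 5·0.0073·3.0 × 10^8/2 = 5.5 × 10^6 m/s
T = 2πr/v = 4.9 × 10^-17 s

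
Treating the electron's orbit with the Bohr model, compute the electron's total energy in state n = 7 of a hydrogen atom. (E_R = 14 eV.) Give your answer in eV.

E_n = −E_R·Z²/n² = −14 × 1²/7² = -0.29 eV

-0.29 eV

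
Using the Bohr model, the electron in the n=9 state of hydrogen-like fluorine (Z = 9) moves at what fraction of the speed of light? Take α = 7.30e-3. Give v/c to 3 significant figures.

0.00730

v_n = Zαc/n, so v/c = Zα/n = 9 × 0.00730 / 9 = 0.00730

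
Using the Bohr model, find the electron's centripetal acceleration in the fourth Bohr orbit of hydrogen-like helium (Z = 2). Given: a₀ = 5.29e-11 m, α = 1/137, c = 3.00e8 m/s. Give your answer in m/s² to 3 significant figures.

2.83e21 m/s²

r = n²a₀/Z = 4.23e-10 m, v = Zαc/n = 1.09e6 m/s
a = v²/r = (1.09e6)² / 4.23e-10 = 2.83e21 m/s²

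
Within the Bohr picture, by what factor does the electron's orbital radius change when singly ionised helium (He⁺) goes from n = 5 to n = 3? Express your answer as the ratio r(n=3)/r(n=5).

r ∝ Z^-1 · n^2; with Z fixed, r ∝ n^2.
r(n=3)/r(n=5) = (3/5)^2 = 9/25

9/25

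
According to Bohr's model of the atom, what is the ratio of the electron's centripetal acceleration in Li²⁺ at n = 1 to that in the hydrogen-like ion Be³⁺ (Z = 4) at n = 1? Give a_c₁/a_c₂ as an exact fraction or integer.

a_c ∝ Z^3 · n^-4
a_c₁/a_c₂ = (3/4)^3 · (1/1)^-4 = 27/64

27/64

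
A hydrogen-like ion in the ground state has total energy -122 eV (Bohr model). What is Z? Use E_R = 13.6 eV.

3

E_n = −E_R Z²/n² ⇒ Z² = −E_n n²/E_R = 122 × 1² / 13.6 ≈ 8.97
Z = 3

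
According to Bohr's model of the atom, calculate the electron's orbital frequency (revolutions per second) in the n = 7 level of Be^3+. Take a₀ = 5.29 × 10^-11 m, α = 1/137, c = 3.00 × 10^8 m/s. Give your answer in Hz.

3.07 × 10^14 Hz

r = n²a₀/Z = 6.48 × 10^-10 m, v = Zαc/n = 1.25 × 10^6 m/s
f = v/(2πr) = 3.07 × 10^14 Hz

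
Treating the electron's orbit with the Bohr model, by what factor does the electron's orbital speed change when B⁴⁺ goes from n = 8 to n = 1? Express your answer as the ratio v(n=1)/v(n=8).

v ∝ Z^1 · n^-1; with Z fixed, v ∝ n^-1.
v(n=1)/v(n=8) = (1/8)^-1 = 8

8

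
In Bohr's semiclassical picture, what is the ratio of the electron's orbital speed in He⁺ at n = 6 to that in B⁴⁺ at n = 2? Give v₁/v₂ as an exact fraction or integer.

2/15

v ∝ Z^1 · n^-1
v₁/v₂ = (2/5)^1 · (6/2)^-1 = 2/15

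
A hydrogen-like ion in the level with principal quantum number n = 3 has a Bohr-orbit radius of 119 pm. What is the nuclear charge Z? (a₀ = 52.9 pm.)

4

r_n = n²a₀/Z ⇒ Z = n²a₀/r = 3² × 52.9 / 119 ≈ 4.00
Z = 4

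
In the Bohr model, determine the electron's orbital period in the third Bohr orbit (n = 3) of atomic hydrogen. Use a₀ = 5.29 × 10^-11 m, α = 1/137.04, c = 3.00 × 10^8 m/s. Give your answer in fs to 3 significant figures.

4.10 fs

r = n²a₀/Z = 3²·5.29 × 10^-11/1 = 4.76 × 10^-10 m
v = Zαc/n = 1·0.00730·3.00 × 10^8/3 = 7.30 × 10^5 m/s
T = 2πr/v = 4.10 × 10^-15 s = 4.10 fs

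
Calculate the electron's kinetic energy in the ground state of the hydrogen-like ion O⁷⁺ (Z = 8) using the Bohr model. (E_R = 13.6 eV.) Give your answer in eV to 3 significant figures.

870 eV

For a Coulomb orbit the virial theorem gives K = −E_n.
E_n = −E_R·Z²/n², so K = E_R·Z²/n² = 13.6 × 8²/1² = 870 eV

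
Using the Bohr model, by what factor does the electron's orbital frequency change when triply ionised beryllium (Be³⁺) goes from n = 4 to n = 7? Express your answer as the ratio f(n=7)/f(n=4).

64/343

f ∝ Z^2 · n^-3; with Z fixed, f ∝ n^-3.
f(n=7)/f(n=4) = (7/4)^-3 = 64/343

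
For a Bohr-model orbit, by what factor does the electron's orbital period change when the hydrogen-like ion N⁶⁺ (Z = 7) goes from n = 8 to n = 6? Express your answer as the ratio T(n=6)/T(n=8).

T ∝ Z^-2 · n^3; with Z fixed, T ∝ n^3.
T(n=6)/T(n=8) = (6/8)^3 = 27/64

27/64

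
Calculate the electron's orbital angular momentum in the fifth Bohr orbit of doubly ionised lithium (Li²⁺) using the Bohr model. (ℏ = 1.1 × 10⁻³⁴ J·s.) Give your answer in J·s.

5.5 × 10⁻³⁴ J·s

L_n = nℏ = 5 × 1.1 × 10⁻³⁴ = 5.5 × 10⁻³⁴ J·s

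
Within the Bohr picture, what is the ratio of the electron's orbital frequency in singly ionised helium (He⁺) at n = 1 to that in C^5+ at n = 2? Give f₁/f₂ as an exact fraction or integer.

f ∝ Z^2 · n^-3
f₁/f₂ = (2/6)^2 · (1/2)^-3 = 8/9

8/9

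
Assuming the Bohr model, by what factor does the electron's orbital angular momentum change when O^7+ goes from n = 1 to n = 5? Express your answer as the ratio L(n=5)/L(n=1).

L = nℏ depends only on n, so L ∝ n.
L(n=5)/L(n=1) = (5/1)^1 = 5

5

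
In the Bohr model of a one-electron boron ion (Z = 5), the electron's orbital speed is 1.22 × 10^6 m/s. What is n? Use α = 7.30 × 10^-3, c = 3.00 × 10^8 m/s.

v_n = Zαc/n ⇒ n = Zαc/v = 5 × 0.00730 × 3.00 × 10^8 / 1.22 × 10^6 ≈ 8.98
n = 9

9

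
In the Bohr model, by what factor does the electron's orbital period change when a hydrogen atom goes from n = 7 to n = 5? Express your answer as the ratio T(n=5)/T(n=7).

T ∝ Z^-2 · n^3; with Z fixed, T ∝ n^3.
T(n=5)/T(n=7) = (5/7)^3 = 125/343

125/343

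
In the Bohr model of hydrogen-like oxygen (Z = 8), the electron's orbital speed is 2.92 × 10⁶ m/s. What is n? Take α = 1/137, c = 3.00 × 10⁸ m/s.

v_n = Zαc/n ⇒ n = Zαc/v = 8 × 0.00730 × 3.00 × 10⁸ / 2.92 × 10⁶ ≈ 6.00
n = 6

6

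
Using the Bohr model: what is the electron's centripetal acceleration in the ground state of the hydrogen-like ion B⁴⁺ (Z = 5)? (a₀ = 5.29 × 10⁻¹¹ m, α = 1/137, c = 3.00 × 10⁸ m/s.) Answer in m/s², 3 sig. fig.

1.13 × 10²⁵ m/s²

r = n²a₀/Z = 1.06 × 10⁻¹¹ m, v = Zαc/n = 1.09 × 10⁷ m/s
a = v²/r = (1.09 × 10⁷)² / 1.06 × 10⁻¹¹ = 1.13 × 10²⁵ m/s²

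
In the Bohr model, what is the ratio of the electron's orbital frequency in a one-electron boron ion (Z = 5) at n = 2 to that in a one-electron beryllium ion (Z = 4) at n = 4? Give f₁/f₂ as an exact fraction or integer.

f ∝ Z^2 · n^-3
f₁/f₂ = (5/4)^2 · (2/4)^-3 = 25/2

25/2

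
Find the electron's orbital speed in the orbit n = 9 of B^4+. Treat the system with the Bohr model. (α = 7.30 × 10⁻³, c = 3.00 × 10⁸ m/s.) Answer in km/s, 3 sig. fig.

1220 km/s

v_n = Zαc/n = 5 × 0.00730 × 3.00 × 10⁸ / 9
    = 1220 km/s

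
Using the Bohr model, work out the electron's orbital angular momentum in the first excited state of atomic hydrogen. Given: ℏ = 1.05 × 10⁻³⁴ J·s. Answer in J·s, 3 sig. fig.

2.10 × 10⁻³⁴ J·s

L_n = nℏ = 2 × 1.05 × 10⁻³⁴ = 2.10 × 10⁻³⁴ J·s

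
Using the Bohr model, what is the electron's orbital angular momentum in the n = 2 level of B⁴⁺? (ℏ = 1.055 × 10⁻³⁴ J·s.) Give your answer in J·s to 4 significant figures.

L_n = nℏ = 2 × 1.055 × 10⁻³⁴ = 2.110 × 10⁻³⁴ J·s

2.110 × 10⁻³⁴ J·s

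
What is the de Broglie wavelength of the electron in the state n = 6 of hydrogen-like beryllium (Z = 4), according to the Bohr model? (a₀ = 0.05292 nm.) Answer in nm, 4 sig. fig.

0.4988 nm

The Bohr quantisation condition is nλ = 2πr_n.
r_n = n²a₀/Z = 0.4763 nm
λ = 2πr_n/n = 2π·0.4763/6 = 0.4988 nm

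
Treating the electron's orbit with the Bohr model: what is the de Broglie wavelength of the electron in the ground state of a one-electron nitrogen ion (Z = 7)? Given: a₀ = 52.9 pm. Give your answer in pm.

47.5 pm

The Bohr quantisation condition is nλ = 2πr_n.
r_n = n²a₀/Z = 7.56 pm
λ = 2πr_n/n = 2π·7.56/1 = 47.5 pm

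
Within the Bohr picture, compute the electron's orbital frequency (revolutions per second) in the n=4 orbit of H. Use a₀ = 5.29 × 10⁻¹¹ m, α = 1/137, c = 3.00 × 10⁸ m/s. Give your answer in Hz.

1.03 × 10¹⁴ Hz

r = n²a₀/Z = 8.46 × 10⁻¹⁰ m, v = Zαc/n = 5.47 × 10⁵ m/s
f = v/(2πr) = 1.03 × 10¹⁴ Hz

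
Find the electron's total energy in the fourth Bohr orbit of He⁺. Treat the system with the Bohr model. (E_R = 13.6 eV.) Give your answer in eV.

E_n = −E_R·Z²/n² = −13.6 × 2²/4² = -3.40 eV

-3.40 eV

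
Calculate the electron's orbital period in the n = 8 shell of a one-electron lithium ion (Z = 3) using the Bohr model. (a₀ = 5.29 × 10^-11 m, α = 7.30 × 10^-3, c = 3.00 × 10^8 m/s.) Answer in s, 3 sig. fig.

r = n²a₀/Z = 8²·5.29 × 10^-11/3 = 1.13 × 10^-9 m
v = Zαc/n = 3·0.00730·3.00 × 10^8/8 = 8.21 × 10^5 m/s
T = 2πr/v = 8.63 × 10^-15 s

8.63 × 10^-15 s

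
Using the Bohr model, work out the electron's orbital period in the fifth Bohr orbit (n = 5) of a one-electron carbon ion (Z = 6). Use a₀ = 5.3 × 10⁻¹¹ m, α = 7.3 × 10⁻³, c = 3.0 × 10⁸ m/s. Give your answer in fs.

r = n²a₀/Z = 5²·5.3 × 10⁻¹¹/6 = 2.2 × 10⁻¹⁰ m
v = Zαc/n = 6·0.0073·3.0 × 10⁸/5 = 2.6 × 10⁶ m/s
T = 2πr/v = 5.3 × 10⁻¹⁶ s = 0.53 fs

0.53 fs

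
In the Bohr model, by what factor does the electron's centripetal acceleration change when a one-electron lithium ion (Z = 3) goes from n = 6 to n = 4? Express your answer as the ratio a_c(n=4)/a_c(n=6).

81/16

a_c ∝ Z^3 · n^-4; with Z fixed, a_c ∝ n^-4.
a_c(n=4)/a_c(n=6) = (4/6)^-4 = 81/16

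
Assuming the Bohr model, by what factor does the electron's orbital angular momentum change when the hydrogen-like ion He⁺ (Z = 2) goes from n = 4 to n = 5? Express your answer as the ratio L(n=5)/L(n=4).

L = nℏ depends only on n, so L ∝ n.
L(n=5)/L(n=4) = (5/4)^1 = 5/4

5/4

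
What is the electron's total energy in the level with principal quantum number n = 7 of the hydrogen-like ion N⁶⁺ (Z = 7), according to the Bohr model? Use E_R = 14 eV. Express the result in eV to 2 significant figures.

E_n = −E_R·Z²/n² = −14 × 7²/7² = -14 eV

-14 eV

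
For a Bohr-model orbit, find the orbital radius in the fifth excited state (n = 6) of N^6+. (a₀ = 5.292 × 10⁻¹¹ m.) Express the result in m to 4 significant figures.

r_n = n²a₀/Z = 6² × 5.292 × 10⁻¹¹ / 7
    = 36 × 5.292 × 10⁻¹¹ / 7 = 2.722 × 10⁻¹⁰ m

2.722 × 10⁻¹⁰ m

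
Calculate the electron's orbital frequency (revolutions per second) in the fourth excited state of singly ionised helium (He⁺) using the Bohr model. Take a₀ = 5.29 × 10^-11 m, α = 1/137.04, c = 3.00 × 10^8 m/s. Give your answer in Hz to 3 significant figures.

2.11 × 10^14 Hz

r = n²a₀/Z = 6.61 × 10^-10 m, v = Zαc/n = 8.76 × 10^5 m/s
f = v/(2πr) = 2.11 × 10^14 Hz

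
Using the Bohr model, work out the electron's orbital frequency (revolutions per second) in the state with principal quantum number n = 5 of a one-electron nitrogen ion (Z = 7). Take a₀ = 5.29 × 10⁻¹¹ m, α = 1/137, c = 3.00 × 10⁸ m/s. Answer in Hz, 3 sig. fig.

r = n²a₀/Z = 1.89 × 10⁻¹⁰ m, v = Zαc/n = 3.07 × 10⁶ m/s
f = v/(2πr) = 2.58 × 10¹⁵ Hz

2.58 × 10¹⁵ Hz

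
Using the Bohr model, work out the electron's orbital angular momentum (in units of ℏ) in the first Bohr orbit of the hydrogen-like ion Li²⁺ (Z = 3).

L_n = nℏ, so L/ℏ = n = 1.

1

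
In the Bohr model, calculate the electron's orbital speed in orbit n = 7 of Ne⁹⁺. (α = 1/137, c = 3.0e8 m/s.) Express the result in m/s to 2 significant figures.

3.1e6 m/s

v_n = Zαc/n = 10 × 0.0073 × 3.0e8 / 7
    = 3.1e6 m/s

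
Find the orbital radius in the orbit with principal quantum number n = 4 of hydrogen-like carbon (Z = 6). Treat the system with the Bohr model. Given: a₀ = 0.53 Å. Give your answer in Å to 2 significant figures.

1.4 Å

r_n = n²a₀/Z = 4² × 0.53 / 6
    = 16 × 0.53 / 6 = 1.4 Å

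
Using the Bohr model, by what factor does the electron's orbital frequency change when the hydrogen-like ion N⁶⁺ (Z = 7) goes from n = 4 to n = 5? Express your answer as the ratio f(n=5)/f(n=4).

f ∝ Z^2 · n^-3; with Z fixed, f ∝ n^-3.
f(n=5)/f(n=4) = (5/4)^-3 = 64/125

64/125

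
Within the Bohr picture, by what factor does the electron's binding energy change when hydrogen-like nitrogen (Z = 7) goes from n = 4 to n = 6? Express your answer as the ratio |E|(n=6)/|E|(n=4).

4/9

|E| ∝ Z^2 · n^-2; with Z fixed, |E| ∝ n^-2.
|E|(n=6)/|E|(n=4) = (6/4)^-2 = 4/9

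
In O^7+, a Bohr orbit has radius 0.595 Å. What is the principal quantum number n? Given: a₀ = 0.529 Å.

r_n = n²a₀/Z ⇒ n² = rZ/a₀ = 0.595 × 8 / 0.529 ≈ 9.00
n = 3

3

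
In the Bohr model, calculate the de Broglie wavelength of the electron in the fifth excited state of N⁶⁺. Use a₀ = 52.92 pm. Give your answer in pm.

285.0 pm

The Bohr quantisation condition is nλ = 2πr_n.
r_n = n²a₀/Z = 272.2 pm
λ = 2πr_n/n = 2π·272.2/6 = 285.0 pm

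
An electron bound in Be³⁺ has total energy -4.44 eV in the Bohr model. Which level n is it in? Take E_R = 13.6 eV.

E_n = −E_R Z²/n² ⇒ n² = E_R Z²/(−E_n) = 13.6 × 4² / 4.44 ≈ 49.01
n = 7

7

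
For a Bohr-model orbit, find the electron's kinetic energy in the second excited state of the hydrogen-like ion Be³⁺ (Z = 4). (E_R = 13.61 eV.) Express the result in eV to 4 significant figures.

For a Coulomb orbit the virial theorem gives K = −E_n.
E_n = −E_R·Z²/n², so K = E_R·Z²/n² = 13.61 × 4²/3² = 24.20 eV

24.20 eV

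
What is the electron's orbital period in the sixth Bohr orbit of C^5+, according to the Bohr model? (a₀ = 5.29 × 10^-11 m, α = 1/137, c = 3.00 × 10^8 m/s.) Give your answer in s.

9.11 × 10^-16 s

r = n²a₀/Z = 6²·5.29 × 10^-11/6 = 3.17 × 10^-10 m
v = Zαc/n = 6·0.00730·3.00 × 10^8/6 = 2.19 × 10^6 m/s
T = 2πr/v = 9.11 × 10^-16 s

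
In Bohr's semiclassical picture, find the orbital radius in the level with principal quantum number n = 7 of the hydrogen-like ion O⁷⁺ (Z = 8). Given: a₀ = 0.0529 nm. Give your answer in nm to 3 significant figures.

0.324 nm

r_n = n²a₀/Z = 7² × 0.0529 / 8
    = 49 × 0.0529 / 8 = 0.324 nm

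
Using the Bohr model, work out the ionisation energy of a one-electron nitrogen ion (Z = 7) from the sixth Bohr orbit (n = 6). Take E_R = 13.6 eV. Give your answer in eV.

18.5 eV

E_n = −E_R·Z²/n² = −13.6 × 7²/6² eV = -18.5 eV
Ionisation energy = −E_n = 18.5 eV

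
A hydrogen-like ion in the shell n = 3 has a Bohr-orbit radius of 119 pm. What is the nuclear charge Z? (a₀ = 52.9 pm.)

r_n = n²a₀/Z ⇒ Z = n²a₀/r = 3² × 52.9 / 119 ≈ 4.00
Z = 4

4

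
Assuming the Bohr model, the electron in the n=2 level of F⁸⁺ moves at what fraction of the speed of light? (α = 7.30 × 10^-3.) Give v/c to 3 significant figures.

0.0328

v_n = Zαc/n, so v/c = Zα/n = 9 × 0.00730 / 2 = 0.0328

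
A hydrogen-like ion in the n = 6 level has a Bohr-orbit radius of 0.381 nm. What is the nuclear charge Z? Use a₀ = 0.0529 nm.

r_n = n²a₀/Z ⇒ Z = n²a₀/r = 6² × 0.0529 / 0.381 ≈ 5.00
Z = 5

5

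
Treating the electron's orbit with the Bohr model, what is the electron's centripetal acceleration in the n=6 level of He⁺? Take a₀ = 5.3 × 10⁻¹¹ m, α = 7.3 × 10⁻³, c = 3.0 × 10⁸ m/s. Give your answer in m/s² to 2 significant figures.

5.6 × 10²⁰ m/s²

r = n²a₀/Z = 9.5 × 10⁻¹⁰ m, v = Zαc/n = 7.3 × 10⁵ m/s
a = v²/r = (7.3 × 10⁵)² / 9.5 × 10⁻¹⁰ = 5.6 × 10²⁰ m/s²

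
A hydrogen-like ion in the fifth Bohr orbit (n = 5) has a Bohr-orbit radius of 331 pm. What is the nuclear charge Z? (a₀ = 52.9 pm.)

4

r_n = n²a₀/Z ⇒ Z = n²a₀/r = 5² × 52.9 / 331 ≈ 4.00
Z = 4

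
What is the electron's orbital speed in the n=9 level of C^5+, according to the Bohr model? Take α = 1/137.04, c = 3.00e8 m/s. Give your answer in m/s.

v_n = Zαc/n = 6 × 0.00730 × 3.00e8 / 9
    = 1.46e6 m/s

1.46e6 m/s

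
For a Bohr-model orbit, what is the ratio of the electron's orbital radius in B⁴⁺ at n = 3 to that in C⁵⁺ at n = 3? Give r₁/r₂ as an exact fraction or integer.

r ∝ Z^-1 · n^2
r₁/r₂ = (5/6)^-1 · (3/3)^2 = 6/5

6/5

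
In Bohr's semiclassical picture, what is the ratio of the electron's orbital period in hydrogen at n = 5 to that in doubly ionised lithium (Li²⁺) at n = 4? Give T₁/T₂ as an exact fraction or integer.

T ∝ Z^-2 · n^3
T₁/T₂ = (1/3)^-2 · (5/4)^3 = 1125/64

1125/64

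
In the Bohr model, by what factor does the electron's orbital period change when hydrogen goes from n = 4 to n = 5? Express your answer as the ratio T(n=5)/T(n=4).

T ∝ Z^-2 · n^3; with Z fixed, T ∝ n^3.
T(n=5)/T(n=4) = (5/4)^3 = 125/64

125/64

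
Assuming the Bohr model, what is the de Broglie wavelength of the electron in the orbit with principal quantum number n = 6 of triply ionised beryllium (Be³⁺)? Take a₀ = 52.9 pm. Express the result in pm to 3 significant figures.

499 pm

The Bohr quantisation condition is nλ = 2πr_n.
r_n = n²a₀/Z = 476 pm
λ = 2πr_n/n = 2π·476/6 = 499 pm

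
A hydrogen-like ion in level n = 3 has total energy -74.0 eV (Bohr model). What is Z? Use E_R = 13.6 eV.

E_n = −E_R Z²/n² ⇒ Z² = −E_n n²/E_R = 74.0 × 3² / 13.6 ≈ 48.97
Z = 7

7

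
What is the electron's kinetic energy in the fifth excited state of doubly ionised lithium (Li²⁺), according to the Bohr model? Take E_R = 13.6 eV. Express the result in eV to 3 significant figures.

3.40 eV

For a Coulomb orbit the virial theorem gives K = −E_n.
E_n = −E_R·Z²/n², so K = E_R·Z²/n² = 13.6 × 3²/6² = 3.40 eV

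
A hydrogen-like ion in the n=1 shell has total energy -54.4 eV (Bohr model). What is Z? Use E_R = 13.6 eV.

E_n = −E_R Z²/n² ⇒ Z² = −E_n n²/E_R = 54.4 × 1² / 13.6 ≈ 4.00
Z = 2

2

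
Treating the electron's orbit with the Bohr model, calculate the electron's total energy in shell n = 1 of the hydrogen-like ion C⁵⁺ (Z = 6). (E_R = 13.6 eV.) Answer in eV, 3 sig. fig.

-490 eV

E_n = −E_R·Z²/n² = −13.6 × 6²/1² = -490 eV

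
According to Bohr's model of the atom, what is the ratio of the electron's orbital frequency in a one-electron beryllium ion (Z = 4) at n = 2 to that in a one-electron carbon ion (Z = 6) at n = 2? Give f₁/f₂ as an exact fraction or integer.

f ∝ Z^2 · n^-3
f₁/f₂ = (4/6)^2 · (2/2)^-3 = 4/9

4/9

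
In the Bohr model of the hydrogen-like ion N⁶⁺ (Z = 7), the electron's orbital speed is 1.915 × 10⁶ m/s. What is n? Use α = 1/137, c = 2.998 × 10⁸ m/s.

8

v_n = Zαc/n ⇒ n = Zαc/v = 7 × 0.007299 × 2.998 × 10⁸ / 1.915 × 10⁶ ≈ 8.00
n = 8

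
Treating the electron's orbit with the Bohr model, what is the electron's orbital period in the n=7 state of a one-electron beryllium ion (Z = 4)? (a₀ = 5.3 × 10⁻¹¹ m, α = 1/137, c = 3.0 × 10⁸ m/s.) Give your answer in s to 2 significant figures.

3.3 × 10⁻¹⁵ s

r = n²a₀/Z = 7²·5.3 × 10⁻¹¹/4 = 6.5 × 10⁻¹⁰ m
v = Zαc/n = 4·0.0073·3.0 × 10⁸/7 = 1.3 × 10⁶ m/s
T = 2πr/v = 3.3 × 10⁻¹⁵ s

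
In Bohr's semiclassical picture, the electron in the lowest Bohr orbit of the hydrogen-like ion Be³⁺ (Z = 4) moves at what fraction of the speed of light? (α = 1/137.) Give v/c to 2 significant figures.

v_n = Zαc/n, so v/c = Zα/n = 4 × 0.0073 / 1 = 0.029

0.029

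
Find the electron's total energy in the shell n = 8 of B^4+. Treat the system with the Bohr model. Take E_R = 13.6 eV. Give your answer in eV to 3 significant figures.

E_n = −E_R·Z²/n² = −13.6 × 5²/8² = -5.31 eV

-5.31 eV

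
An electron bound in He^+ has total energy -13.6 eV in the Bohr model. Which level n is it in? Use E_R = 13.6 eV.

E_n = −E_R Z²/n² ⇒ n² = E_R Z²/(−E_n) = 13.6 × 2² / 13.6 ≈ 4.00
n = 2

2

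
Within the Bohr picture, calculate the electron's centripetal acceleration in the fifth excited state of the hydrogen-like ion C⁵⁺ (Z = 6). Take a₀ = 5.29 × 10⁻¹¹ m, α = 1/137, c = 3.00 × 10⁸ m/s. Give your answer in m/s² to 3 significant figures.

1.51 × 10²² m/s²

r = n²a₀/Z = 3.17 × 10⁻¹⁰ m, v = Zαc/n = 2.19 × 10⁶ m/s
a = v²/r = (2.19 × 10⁶)² / 3.17 × 10⁻¹⁰ = 1.51 × 10²² m/s²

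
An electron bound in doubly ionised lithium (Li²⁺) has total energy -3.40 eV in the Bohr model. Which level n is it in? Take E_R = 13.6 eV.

6

E_n = −E_R Z²/n² ⇒ n² = E_R Z²/(−E_n) = 13.6 × 3² / 3.40 ≈ 36.00
n = 6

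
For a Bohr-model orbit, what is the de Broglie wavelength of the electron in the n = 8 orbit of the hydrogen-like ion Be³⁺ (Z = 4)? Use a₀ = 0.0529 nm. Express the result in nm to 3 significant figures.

The Bohr quantisation condition is nλ = 2πr_n.
r_n = n²a₀/Z = 0.846 nm
λ = 2πr_n/n = 2π·0.846/8 = 0.665 nm

0.665 nm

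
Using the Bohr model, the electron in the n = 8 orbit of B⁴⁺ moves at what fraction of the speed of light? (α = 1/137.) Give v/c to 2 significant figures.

0.0046

v_n = Zαc/n, so v/c = Zα/n = 5 × 0.0073 / 8 = 0.0046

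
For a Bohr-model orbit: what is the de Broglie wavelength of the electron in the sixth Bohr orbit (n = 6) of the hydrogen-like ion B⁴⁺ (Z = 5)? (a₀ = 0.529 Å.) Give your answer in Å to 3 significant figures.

3.99 Å

The Bohr quantisation condition is nλ = 2πr_n.
r_n = n²a₀/Z = 3.81 Å
λ = 2πr_n/n = 2π·3.81/6 = 3.99 Å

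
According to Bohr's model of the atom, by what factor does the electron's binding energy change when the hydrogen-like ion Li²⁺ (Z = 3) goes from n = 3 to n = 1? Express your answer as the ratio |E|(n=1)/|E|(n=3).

|E| ∝ Z^2 · n^-2; with Z fixed, |E| ∝ n^-2.
|E|(n=1)/|E|(n=3) = (1/3)^-2 = 9

9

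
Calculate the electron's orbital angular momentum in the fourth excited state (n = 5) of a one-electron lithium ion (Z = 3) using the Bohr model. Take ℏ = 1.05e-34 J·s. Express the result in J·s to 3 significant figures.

5.25e-34 J·s

L_n = nℏ = 5 × 1.05e-34 = 5.25e-34 J·s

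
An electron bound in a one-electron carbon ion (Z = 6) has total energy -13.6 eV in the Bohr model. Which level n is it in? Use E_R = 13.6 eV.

6

E_n = −E_R Z²/n² ⇒ n² = E_R Z²/(−E_n) = 13.6 × 6² / 13.6 ≈ 36.00
n = 6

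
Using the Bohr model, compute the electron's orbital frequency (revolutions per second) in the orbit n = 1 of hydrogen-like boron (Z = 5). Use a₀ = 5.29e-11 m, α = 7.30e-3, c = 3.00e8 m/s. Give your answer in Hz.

r = n²a₀/Z = 1.06e-11 m, v = Zαc/n = 1.09e7 m/s
f = v/(2πr) = 1.65e17 Hz

1.65e17 Hz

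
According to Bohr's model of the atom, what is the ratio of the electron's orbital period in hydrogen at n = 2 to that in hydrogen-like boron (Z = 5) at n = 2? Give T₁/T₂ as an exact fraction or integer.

T ∝ Z^-2 · n^3
T₁/T₂ = (1/5)^-2 · (2/2)^3 = 25

25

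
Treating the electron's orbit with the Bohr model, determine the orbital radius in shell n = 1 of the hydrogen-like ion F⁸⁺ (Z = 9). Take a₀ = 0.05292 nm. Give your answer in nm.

0.005880 nm

r_n = n²a₀/Z = 1² × 0.05292 / 9
    = 1 × 0.05292 / 9 = 0.005880 nm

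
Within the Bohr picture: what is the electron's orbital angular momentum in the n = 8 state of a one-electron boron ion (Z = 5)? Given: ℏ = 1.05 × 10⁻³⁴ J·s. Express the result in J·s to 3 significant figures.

8.40 × 10⁻³⁴ J·s

L_n = nℏ = 8 × 1.05 × 10⁻³⁴ = 8.40 × 10⁻³⁴ J·s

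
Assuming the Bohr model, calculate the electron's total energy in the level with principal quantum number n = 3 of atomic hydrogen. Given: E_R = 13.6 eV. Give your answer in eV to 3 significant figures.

-1.51 eV

E_n = −E_R·Z²/n² = −13.6 × 1²/3² = -1.51 eV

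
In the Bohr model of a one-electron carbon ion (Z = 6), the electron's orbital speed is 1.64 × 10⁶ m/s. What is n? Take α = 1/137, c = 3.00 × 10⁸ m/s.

v_n = Zαc/n ⇒ n = Zαc/v = 6 × 0.00730 × 3.00 × 10⁸ / 1.64 × 10⁶ ≈ 8.01
n = 8

8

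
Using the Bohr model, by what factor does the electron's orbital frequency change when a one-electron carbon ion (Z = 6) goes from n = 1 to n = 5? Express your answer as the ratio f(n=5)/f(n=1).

1/125

f ∝ Z^2 · n^-3; with Z fixed, f ∝ n^-3.
f(n=5)/f(n=1) = (5/1)^-3 = 1/125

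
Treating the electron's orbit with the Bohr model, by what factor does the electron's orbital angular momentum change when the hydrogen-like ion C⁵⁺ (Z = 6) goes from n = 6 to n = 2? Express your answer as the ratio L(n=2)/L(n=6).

L = nℏ depends only on n, so L ∝ n.
L(n=2)/L(n=6) = (2/6)^1 = 1/3

1/3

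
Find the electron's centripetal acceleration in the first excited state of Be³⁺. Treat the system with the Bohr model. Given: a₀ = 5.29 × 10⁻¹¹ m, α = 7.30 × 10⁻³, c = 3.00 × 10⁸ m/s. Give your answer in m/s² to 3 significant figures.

3.63 × 10²³ m/s²

r = n²a₀/Z = 5.29 × 10⁻¹¹ m, v = Zαc/n = 4.38 × 10⁶ m/s
a = v²/r = (4.38 × 10⁶)² / 5.29 × 10⁻¹¹ = 3.63 × 10²³ m/s²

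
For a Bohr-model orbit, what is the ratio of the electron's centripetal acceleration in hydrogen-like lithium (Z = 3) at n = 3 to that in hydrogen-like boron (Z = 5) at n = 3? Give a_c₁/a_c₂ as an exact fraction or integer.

a_c ∝ Z^3 · n^-4
a_c₁/a_c₂ = (3/5)^3 · (3/3)^-4 = 27/125

27/125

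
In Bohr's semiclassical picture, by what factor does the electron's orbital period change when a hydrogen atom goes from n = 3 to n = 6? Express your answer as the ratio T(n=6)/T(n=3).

T ∝ Z^-2 · n^3; with Z fixed, T ∝ n^3.
T(n=6)/T(n=3) = (6/3)^3 = 8

8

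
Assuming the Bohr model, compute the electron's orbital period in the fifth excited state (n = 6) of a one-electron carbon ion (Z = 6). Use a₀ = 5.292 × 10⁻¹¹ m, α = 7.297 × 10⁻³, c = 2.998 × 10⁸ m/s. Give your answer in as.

912.0 as

r = n²a₀/Z = 6²·5.292 × 10⁻¹¹/6 = 3.175 × 10⁻¹⁰ m
v = Zαc/n = 6·0.007297·2.998 × 10⁸/6 = 2.188 × 10⁶ m/s
T = 2πr/v = 9.120 × 10⁻¹⁶ s = 912.0 as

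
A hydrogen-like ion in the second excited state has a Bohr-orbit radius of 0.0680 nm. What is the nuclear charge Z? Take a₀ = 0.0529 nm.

7

r_n = n²a₀/Z ⇒ Z = n²a₀/r = 3² × 0.0529 / 0.0680 ≈ 7.00
Z = 7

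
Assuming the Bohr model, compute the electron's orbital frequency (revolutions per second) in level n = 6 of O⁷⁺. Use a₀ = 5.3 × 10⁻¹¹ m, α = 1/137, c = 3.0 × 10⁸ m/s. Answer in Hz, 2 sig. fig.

1.9 × 10¹⁵ Hz

r = n²a₀/Z = 2.4 × 10⁻¹⁰ m, v = Zαc/n = 2.9 × 10⁶ m/s
f = v/(2πr) = 1.9 × 10¹⁵ Hz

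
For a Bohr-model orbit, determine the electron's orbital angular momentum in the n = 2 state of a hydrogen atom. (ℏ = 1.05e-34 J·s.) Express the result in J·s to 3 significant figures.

L_n = nℏ = 2 × 1.05e-34 = 2.10e-34 J·s

2.10e-34 J·s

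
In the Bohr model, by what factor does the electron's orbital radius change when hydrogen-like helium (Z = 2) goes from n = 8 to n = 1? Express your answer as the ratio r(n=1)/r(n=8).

r ∝ Z^-1 · n^2; with Z fixed, r ∝ n^2.
r(n=1)/r(n=8) = (1/8)^2 = 1/64

1/64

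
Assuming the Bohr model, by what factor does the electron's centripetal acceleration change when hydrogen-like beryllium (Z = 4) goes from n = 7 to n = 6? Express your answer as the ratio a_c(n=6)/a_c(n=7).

2401/1296

a_c ∝ Z^3 · n^-4; with Z fixed, a_c ∝ n^-4.
a_c(n=6)/a_c(n=7) = (6/7)^-4 = 2401/1296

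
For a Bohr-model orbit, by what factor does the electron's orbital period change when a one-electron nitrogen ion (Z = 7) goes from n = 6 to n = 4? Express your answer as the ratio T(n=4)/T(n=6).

8/27

T ∝ Z^-2 · n^3; with Z fixed, T ∝ n^3.
T(n=4)/T(n=6) = (4/6)^3 = 8/27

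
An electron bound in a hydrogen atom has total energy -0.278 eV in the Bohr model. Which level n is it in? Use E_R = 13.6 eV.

7

E_n = −E_R Z²/n² ⇒ n² = E_R Z²/(−E_n) = 13.6 × 1² / 0.278 ≈ 48.92
n = 7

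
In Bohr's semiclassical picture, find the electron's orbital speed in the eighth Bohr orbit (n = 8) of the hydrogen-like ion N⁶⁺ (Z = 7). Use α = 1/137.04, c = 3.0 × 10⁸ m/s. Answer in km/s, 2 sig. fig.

1900 km/s

v_n = Zαc/n = 7 × 0.0073 × 3.0 × 10⁸ / 8
    = 1900 km/s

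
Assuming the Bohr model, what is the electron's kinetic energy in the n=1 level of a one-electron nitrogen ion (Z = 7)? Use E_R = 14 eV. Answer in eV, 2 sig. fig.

690 eV

For a Coulomb orbit the virial theorem gives K = −E_n.
E_n = −E_R·Z²/n², so K = E_R·Z²/n² = 14 × 7²/1² = 690 eV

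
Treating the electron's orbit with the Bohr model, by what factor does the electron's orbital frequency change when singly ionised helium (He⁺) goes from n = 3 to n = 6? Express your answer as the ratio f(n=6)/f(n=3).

f ∝ Z^2 · n^-3; with Z fixed, f ∝ n^-3.
f(n=6)/f(n=3) = (6/3)^-3 = 1/8

1/8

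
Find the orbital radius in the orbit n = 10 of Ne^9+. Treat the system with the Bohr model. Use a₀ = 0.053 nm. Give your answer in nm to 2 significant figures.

r_n = n²a₀/Z = 10² × 0.053 / 10
    = 100 × 0.053 / 10 = 0.53 nm

0.53 nm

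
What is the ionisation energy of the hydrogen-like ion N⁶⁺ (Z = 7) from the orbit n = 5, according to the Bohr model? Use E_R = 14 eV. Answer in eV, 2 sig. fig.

27 eV

E_n = −E_R·Z²/n² = −14 × 7²/5² eV = -27 eV
Ionisation energy = −E_n = 27 eV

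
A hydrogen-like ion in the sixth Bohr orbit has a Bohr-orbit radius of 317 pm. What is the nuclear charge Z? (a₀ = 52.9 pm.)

6

r_n = n²a₀/Z ⇒ Z = n²a₀/r = 6² × 52.9 / 317 ≈ 6.01
Z = 6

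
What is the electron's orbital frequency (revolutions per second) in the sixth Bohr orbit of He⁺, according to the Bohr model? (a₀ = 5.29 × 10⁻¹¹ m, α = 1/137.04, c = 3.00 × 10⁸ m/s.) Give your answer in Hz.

1.22 × 10¹⁴ Hz

r = n²a₀/Z = 9.52 × 10⁻¹⁰ m, v = Zαc/n = 7.30 × 10⁵ m/s
f = v/(2πr) = 1.22 × 10¹⁴ Hz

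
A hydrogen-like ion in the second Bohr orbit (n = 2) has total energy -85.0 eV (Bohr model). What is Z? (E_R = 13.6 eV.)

E_n = −E_R Z²/n² ⇒ Z² = −E_n n²/E_R = 85.0 × 2² / 13.6 ≈ 25.00
Z = 5

5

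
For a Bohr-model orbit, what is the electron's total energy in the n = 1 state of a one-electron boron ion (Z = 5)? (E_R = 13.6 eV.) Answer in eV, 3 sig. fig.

E_n = −E_R·Z²/n² = −13.6 × 5²/1² = -340 eV

-340 eV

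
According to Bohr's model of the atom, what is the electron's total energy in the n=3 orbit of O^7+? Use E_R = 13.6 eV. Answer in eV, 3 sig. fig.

-96.7 eV

E_n = −E_R·Z²/n² = −13.6 × 8²/3² = -96.7 eV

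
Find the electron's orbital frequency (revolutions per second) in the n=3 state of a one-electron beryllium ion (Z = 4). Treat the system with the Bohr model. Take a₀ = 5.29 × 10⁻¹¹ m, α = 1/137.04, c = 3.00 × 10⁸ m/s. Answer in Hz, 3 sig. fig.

r = n²a₀/Z = 1.19 × 10⁻¹⁰ m, v = Zαc/n = 2.92 × 10⁶ m/s
f = v/(2πr) = 3.90 × 10¹⁵ Hz

3.90 × 10¹⁵ Hz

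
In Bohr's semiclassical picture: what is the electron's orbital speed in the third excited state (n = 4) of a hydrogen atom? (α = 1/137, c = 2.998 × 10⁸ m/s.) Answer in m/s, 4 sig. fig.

v_n = Zαc/n = 1 × 0.007299 × 2.998 × 10⁸ / 4
    = 5.471 × 10⁵ m/s

5.471 × 10⁵ m/s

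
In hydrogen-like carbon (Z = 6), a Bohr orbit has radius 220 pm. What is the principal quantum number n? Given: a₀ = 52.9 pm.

5

r_n = n²a₀/Z ⇒ n² = rZ/a₀ = 220 × 6 / 52.9 ≈ 24.95
n = 5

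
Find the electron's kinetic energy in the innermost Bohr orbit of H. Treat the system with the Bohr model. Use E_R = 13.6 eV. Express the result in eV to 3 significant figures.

13.6 eV

For a Coulomb orbit the virial theorem gives K = −E_n.
E_n = −E_R·Z²/n², so K = E_R·Z²/n² = 13.6 × 1²/1² = 13.6 eV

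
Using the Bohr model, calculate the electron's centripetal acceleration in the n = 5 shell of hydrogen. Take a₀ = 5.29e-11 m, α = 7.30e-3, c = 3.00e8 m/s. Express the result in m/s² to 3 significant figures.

r = n²a₀/Z = 1.32e-9 m, v = Zαc/n = 4.38e5 m/s
a = v²/r = (4.38e5)² / 1.32e-9 = 1.45e20 m/s²

1.45e20 m/s²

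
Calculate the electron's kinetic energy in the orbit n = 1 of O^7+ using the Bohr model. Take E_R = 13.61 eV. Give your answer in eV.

871.0 eV

For a Coulomb orbit the virial theorem gives K = −E_n.
E_n = −E_R·Z²/n², so K = E_R·Z²/n² = 13.61 × 8²/1² = 871.0 eV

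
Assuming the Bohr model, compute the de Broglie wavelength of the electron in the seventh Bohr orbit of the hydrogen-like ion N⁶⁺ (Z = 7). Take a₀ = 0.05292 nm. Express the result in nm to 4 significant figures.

0.3325 nm

The Bohr quantisation condition is nλ = 2πr_n.
r_n = n²a₀/Z = 0.3704 nm
λ = 2πr_n/n = 2π·0.3704/7 = 0.3325 nm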